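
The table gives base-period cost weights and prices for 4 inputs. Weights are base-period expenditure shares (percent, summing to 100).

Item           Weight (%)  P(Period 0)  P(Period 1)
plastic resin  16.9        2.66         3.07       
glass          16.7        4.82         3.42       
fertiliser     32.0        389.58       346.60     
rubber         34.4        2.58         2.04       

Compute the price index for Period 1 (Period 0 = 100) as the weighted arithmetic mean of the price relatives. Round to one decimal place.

plastic resin: 16.9 × (3.07/2.66) = 16.9 × 1.154135 = 19.5049
glass: 16.7 × (3.42/4.82) = 16.7 × 0.709544 = 11.8494
fertiliser: 32.0 × (346.60/389.58) = 32.0 × 0.889676 = 28.4696
rubber: 34.4 × (2.04/2.58) = 34.4 × 0.790698 = 27.2000
Index = Σ wᵢ·(p₁ᵢ/p₀ᵢ) = 19.5049 + 11.8494 + 28.4696 + 27.2000 = 87.0239

87.0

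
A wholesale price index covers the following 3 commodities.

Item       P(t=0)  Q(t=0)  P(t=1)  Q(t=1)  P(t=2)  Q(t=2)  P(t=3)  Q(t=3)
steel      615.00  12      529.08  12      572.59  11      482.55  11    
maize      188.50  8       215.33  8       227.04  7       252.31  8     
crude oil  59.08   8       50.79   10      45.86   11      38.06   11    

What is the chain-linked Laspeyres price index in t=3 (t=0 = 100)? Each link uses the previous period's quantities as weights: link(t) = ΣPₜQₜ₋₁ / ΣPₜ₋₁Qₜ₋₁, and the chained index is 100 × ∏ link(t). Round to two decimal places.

Link t=0→t=1:
ΣP(t=1)Q(t=0) = 529.08×12 + 215.33×8 + 50.79×8 = 6348.96 + 1722.64 + 406.32 = 8477.92
ΣP(t=0)Q(t=0) = 615.00×12 + 188.50×8 + 59.08×8 = 7380 + 1508 + 472.64 = 9360.64
link = 8477.92/9360.64 = 0.905699
Link t=1→t=2:
ΣP(t=2)Q(t=1) = 572.59×12 + 227.04×8 + 45.86×10 = 6871.08 + 1816.32 + 458.6 = 9146
ΣP(t=1)Q(t=1) = 529.08×12 + 215.33×8 + 50.79×10 = 6348.96 + 1722.64 + 507.9 = 8579.5
link = 9146/8579.5 = 1.066029
Link t=2→t=3:
ΣP(t=3)Q(t=2) = 482.55×11 + 252.31×7 + 38.06×11 = 5308.05 + 1766.17 + 418.66 = 7492.88
ΣP(t=2)Q(t=2) = 572.59×11 + 227.04×7 + 45.86×11 = 6298.49 + 1589.28 + 504.46 = 8392.23
link = 7492.88/8392.23 = 0.892835
Chained index = 100 × 0.905699 × 1.066029 × 0.892835 = 86.2034

86.20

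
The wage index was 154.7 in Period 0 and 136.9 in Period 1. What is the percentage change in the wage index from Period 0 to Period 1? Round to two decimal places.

-11.51%

Change = (136.9 − 154.7) / 154.7 × 100
       = -17.8 / 154.7 × 100 = -11.5061%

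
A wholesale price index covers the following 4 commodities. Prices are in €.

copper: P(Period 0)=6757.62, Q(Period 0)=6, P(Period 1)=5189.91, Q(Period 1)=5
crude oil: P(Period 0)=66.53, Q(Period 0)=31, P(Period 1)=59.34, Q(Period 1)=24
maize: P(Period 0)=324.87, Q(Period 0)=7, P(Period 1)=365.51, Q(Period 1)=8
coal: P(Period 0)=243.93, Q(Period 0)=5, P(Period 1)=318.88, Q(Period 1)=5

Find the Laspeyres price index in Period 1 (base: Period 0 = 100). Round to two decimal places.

Laspeyres price index uses base-period quantities as weights.
ΣP(Period 1)·Q(Period 0) = 5189.91×6 + 59.34×31 + 365.51×7 + 318.88×5 = 31139.46 + 1839.54 + 2558.57 + 1594.4 = 37131.97
ΣP(Period 0)·Q(Period 0) = 6757.62×6 + 66.53×31 + 324.87×7 + 243.93×5 = 40545.72 + 2062.43 + 2274.09 + 1219.65 = 46101.89
Index = 37131.97 / 46101.89 × 100 = 80.5433

80.54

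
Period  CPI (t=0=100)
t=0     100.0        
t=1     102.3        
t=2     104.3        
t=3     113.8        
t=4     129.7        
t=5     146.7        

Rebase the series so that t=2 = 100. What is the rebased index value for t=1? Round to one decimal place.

98.1

Rebased(t=1) = 102.3 / 104.3 × 100 = 98.0825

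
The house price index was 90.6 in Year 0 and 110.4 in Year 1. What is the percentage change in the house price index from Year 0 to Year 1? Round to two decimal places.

21.85%

Change = (110.4 − 90.6) / 90.6 × 100
       = 19.8 / 90.6 × 100 = 21.8543%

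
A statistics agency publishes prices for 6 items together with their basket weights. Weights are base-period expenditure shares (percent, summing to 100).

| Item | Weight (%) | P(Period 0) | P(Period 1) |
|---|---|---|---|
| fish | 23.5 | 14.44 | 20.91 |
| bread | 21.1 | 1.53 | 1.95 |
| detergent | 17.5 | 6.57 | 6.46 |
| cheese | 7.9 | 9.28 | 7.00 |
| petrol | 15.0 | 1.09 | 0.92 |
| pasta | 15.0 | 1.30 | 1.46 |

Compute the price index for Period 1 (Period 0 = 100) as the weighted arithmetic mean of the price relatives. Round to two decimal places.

fish: 23.5 × (20.91/14.44) = 23.5 × 1.448061 = 34.0294
bread: 21.1 × (1.95/1.53) = 21.1 × 1.274510 = 26.8922
detergent: 17.5 × (6.46/6.57) = 17.5 × 0.983257 = 17.2070
cheese: 7.9 × (7.00/9.28) = 7.9 × 0.754310 = 5.9591
petrol: 15.0 × (0.92/1.09) = 15.0 × 0.844037 = 12.6606
pasta: 15.0 × (1.46/1.30) = 15.0 × 1.123077 = 16.8462
Index = Σ wᵢ·(p₁ᵢ/p₀ᵢ) = 34.0294 + 26.8922 + 17.2070 + 5.9591 + 12.6606 + 16.8462 = 113.5943

113.59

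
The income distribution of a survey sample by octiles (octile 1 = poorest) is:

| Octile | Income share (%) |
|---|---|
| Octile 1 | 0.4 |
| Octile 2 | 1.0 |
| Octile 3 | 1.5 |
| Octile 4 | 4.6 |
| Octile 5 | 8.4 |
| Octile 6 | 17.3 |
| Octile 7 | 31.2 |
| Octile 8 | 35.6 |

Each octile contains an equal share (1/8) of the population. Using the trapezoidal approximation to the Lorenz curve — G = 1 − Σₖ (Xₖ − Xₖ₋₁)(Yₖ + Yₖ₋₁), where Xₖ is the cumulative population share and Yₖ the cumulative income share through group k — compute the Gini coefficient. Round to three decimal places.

Cumulative income shares Yₖ: 0.0040, 0.0140, 0.0290, 0.0750, 0.1590, 0.3320, 0.6440, 1.0000
Σ (Xₖ−Xₖ₋₁)(Yₖ+Yₖ₋₁) = (1/8)(0.0040+0.0000) + (1/8)(0.0140+0.0040) + (1/8)(0.0290+0.0140) + (1/8)(0.0750+0.0290) + (1/8)(0.1590+0.0750) + (1/8)(0.3320+0.1590) + (1/8)(0.6440+0.3320) + (1/8)(1.0000+0.6440)
  = 0.0005 + 0.0023 + 0.0054 + 0.0130 + 0.0292 + 0.0614 + 0.1220 + 0.2055 = 0.4393
G = 1 − 0.4393 = 0.5607

0.561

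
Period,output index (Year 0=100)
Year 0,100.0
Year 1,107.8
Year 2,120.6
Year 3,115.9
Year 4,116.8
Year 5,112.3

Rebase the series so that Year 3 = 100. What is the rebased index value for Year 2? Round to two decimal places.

Rebased(Year 2) = 120.6 / 115.9 × 100 = 104.0552

104.06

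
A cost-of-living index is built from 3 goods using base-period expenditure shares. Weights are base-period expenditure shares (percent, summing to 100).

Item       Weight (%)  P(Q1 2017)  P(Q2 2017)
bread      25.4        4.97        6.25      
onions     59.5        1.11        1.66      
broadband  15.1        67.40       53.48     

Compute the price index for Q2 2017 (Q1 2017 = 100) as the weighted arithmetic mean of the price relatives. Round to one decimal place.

bread: 25.4 × (6.25/4.97) = 25.4 × 1.257545 = 31.9416
onions: 59.5 × (1.66/1.11) = 59.5 × 1.495495 = 88.9820
broadband: 15.1 × (53.48/67.40) = 15.1 × 0.793472 = 11.9814
Index = Σ wᵢ·(p₁ᵢ/p₀ᵢ) = 31.9416 + 88.9820 + 11.9814 = 132.9051

132.9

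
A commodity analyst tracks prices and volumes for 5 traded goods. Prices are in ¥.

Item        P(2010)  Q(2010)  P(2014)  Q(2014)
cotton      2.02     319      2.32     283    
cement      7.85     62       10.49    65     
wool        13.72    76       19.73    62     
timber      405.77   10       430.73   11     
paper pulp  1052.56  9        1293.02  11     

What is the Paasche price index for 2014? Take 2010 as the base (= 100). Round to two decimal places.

119.74

Paasche price index uses current-period quantities as weights.
ΣP(2014)·Q(2014) = 2.32×283 + 10.49×65 + 19.73×62 + 430.73×11 + 1293.02×11 = 656.56 + 681.85 + 1223.26 + 4738.03 + 14223.22 = 21522.92
ΣP(2010)·Q(2014) = 2.02×283 + 7.85×65 + 13.72×62 + 405.77×11 + 1052.56×11 = 571.66 + 510.25 + 850.64 + 4463.47 + 11578.16 = 17974.18
Index = 21522.92 / 17974.18 × 100 = 119.7435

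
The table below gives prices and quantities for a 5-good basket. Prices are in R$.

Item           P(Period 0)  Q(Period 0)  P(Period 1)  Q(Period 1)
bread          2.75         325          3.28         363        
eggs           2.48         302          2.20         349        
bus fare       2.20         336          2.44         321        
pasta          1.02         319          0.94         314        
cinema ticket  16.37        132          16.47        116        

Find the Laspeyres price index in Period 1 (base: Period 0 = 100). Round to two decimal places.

103.20

Laspeyres price index uses base-period quantities as weights.
ΣP(Period 1)·Q(Period 0) = 3.28×325 + 2.20×302 + 2.44×336 + 0.94×319 + 16.47×132 = 1066 + 664.4 + 819.84 + 299.86 + 2174.04 = 5024.14
ΣP(Period 0)·Q(Period 0) = 2.75×325 + 2.48×302 + 2.20×336 + 1.02×319 + 16.37×132 = 893.75 + 748.96 + 739.2 + 325.38 + 2160.84 = 4868.13
Index = 5024.14 / 4868.13 × 100 = 103.2047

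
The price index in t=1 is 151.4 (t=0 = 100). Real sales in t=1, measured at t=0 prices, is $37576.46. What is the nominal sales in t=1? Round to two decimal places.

Nominal = Real × (Index/100) = 37576.46 × (151.4/100)
        = 37576.46 × 1.514 = 56890.7604

56890.76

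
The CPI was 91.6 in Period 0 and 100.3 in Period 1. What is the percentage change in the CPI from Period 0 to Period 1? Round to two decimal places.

9.50%

Change = (100.3 − 91.6) / 91.6 × 100
       = 8.7 / 91.6 × 100 = 9.4978%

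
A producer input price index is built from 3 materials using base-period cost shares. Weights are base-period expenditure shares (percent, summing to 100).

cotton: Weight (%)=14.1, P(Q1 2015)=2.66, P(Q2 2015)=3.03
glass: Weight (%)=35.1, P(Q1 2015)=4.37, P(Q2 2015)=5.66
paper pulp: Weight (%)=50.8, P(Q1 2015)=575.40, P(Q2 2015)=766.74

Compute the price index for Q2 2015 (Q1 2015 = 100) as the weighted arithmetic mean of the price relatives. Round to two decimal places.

cotton: 14.1 × (3.03/2.66) = 14.1 × 1.139098 = 16.0613
glass: 35.1 × (5.66/4.37) = 35.1 × 1.295195 = 45.4613
paper pulp: 50.8 × (766.74/575.40) = 50.8 × 1.332534 = 67.6927
Index = Σ wᵢ·(p₁ᵢ/p₀ᵢ) = 16.0613 + 45.4613 + 67.6927 = 129.2153

129.22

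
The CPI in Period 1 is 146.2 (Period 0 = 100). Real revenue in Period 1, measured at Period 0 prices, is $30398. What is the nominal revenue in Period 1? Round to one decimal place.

44441.9

Nominal = Real × (Index/100) = 30398 × (146.2/100)
        = 30398 × 1.462 = 44441.8760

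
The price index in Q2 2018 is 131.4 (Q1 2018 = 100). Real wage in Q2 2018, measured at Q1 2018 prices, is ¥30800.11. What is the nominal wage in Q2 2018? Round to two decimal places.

40471.34

Nominal = Real × (Index/100) = 30800.11 × (131.4/100)
        = 30800.11 × 1.314 = 40471.3445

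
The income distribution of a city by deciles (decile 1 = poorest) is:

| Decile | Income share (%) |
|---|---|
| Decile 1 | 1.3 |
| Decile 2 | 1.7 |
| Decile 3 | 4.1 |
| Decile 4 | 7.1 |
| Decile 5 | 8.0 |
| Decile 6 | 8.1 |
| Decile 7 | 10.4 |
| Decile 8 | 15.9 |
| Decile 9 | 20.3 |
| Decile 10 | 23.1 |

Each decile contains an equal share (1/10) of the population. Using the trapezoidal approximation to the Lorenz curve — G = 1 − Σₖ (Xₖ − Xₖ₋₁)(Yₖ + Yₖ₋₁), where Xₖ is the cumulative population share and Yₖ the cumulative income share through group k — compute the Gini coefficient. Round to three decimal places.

Cumulative income shares Yₖ: 0.0130, 0.0300, 0.0710, 0.1420, 0.2220, 0.3030, 0.4070, 0.5660, 0.7690, 1.0000
Σ (Xₖ−Xₖ₋₁)(Yₖ+Yₖ₋₁) = (1/10)(0.0130+0.0000) + (1/10)(0.0300+0.0130) + (1/10)(0.0710+0.0300) + (1/10)(0.1420+0.0710) + (1/10)(0.2220+0.1420) + (1/10)(0.3030+0.2220) + (1/10)(0.4070+0.3030) + (1/10)(0.5660+0.4070) + (1/10)(0.7690+0.5660) + (1/10)(1.0000+0.7690)
  = 0.0013 + 0.0043 + 0.0101 + 0.0213 + 0.0364 + 0.0525 + 0.0710 + 0.0973 + 0.1335 + 0.1769 = 0.6046
G = 1 − 0.6046 = 0.3954

0.395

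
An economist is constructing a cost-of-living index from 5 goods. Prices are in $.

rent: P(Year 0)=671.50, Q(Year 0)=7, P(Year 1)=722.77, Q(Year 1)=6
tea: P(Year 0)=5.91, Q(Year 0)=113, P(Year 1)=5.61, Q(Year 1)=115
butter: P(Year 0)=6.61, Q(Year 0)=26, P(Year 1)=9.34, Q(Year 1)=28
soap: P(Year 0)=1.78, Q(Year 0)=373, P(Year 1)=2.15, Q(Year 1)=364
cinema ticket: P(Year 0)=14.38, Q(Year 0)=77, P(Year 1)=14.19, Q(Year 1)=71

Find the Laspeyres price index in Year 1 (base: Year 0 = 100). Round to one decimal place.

107.1

Laspeyres price index uses base-period quantities as weights.
ΣP(Year 1)·Q(Year 0) = 722.77×7 + 5.61×113 + 9.34×26 + 2.15×373 + 14.19×77 = 5059.39 + 633.93 + 242.84 + 801.95 + 1092.63 = 7830.74
ΣP(Year 0)·Q(Year 0) = 671.50×7 + 5.91×113 + 6.61×26 + 1.78×373 + 14.38×77 = 4700.5 + 667.83 + 171.86 + 663.94 + 1107.26 = 7311.39
Index = 7830.74 / 7311.39 × 100 = 107.1033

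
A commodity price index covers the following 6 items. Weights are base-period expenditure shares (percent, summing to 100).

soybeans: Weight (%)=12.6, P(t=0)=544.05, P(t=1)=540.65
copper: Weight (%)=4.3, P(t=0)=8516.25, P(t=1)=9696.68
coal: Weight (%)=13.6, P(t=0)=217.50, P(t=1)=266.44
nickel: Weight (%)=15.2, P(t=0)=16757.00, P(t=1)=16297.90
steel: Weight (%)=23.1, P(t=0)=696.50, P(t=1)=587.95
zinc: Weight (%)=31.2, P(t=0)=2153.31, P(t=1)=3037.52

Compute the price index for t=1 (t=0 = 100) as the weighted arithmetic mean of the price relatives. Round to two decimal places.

soybeans: 12.6 × (540.65/544.05) = 12.6 × 0.993751 = 12.5213
copper: 4.3 × (9696.68/8516.25) = 4.3 × 1.138609 = 4.8960
coal: 13.6 × (266.44/217.50) = 13.6 × 1.225011 = 16.6602
nickel: 15.2 × (16297.90/16757.00) = 15.2 × 0.972602 = 14.7836
steel: 23.1 × (587.95/696.50) = 23.1 × 0.844149 = 19.4998
zinc: 31.2 × (3037.52/2153.31) = 31.2 × 1.410628 = 44.0116
Index = Σ wᵢ·(p₁ᵢ/p₀ᵢ) = 12.5213 + 4.8960 + 16.6602 + 14.7836 + 19.4998 + 44.0116 = 112.3724

112.37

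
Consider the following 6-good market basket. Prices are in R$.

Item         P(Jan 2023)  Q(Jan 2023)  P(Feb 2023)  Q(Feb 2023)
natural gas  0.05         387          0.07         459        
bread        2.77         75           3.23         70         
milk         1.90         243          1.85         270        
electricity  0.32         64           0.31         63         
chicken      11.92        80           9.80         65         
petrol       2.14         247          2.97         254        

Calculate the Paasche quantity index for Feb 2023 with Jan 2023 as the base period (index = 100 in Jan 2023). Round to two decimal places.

Paasche quantity index uses current-period prices as weights.
ΣP(Feb 2023)·Q(Feb 2023) = 0.07×459 + 3.23×70 + 1.85×270 + 0.31×63 + 9.80×65 + 2.97×254 = 32.13 + 226.1 + 499.5 + 19.53 + 637 + 754.38 = 2168.64
ΣP(Feb 2023)·Q(Jan 2023) = 0.07×387 + 3.23×75 + 1.85×243 + 0.31×64 + 9.80×80 + 2.97×247 = 27.09 + 242.25 + 449.55 + 19.84 + 784 + 733.59 = 2256.32
Index = 2168.64 / 2256.32 × 100 = 96.1140

96.11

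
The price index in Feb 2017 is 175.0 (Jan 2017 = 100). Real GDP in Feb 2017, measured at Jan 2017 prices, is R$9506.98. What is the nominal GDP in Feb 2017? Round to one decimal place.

Nominal = Real × (Index/100) = 9506.98 × (175.0/100)
        = 9506.98 × 1.750 = 16637.2150

16637.2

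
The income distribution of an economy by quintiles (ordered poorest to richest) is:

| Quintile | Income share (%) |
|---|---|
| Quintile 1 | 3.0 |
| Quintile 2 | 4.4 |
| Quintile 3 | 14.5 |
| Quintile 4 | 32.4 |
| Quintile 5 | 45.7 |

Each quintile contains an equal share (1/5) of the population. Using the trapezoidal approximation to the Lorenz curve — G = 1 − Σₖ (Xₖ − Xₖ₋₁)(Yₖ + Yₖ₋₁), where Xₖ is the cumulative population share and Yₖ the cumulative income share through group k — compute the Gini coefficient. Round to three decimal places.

Cumulative income shares Yₖ: 0.0300, 0.0740, 0.2190, 0.5430, 1.0000
Σ (Xₖ−Xₖ₋₁)(Yₖ+Yₖ₋₁) = (1/5)(0.0300+0.0000) + (1/5)(0.0740+0.0300) + (1/5)(0.2190+0.0740) + (1/5)(0.5430+0.2190) + (1/5)(1.0000+0.5430)
  = 0.0060 + 0.0208 + 0.0586 + 0.1524 + 0.3086 = 0.5464
G = 1 − 0.5464 = 0.4536

0.454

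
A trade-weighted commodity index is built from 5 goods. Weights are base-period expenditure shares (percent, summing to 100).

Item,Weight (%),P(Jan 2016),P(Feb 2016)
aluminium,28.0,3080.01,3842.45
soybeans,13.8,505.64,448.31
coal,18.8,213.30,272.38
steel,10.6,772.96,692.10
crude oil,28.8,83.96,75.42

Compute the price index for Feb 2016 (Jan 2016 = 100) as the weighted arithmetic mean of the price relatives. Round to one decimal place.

aluminium: 28.0 × (3842.45/3080.01) = 28.0 × 1.247545 = 34.9313
soybeans: 13.8 × (448.31/505.64) = 13.8 × 0.886619 = 12.2353
coal: 18.8 × (272.38/213.30) = 18.8 × 1.276981 = 24.0072
steel: 10.6 × (692.10/772.96) = 10.6 × 0.895389 = 9.4911
crude oil: 28.8 × (75.42/83.96) = 28.8 × 0.898285 = 25.8706
Index = Σ wᵢ·(p₁ᵢ/p₀ᵢ) = 34.9313 + 12.2353 + 24.0072 + 9.4911 + 25.8706 = 106.5356

106.5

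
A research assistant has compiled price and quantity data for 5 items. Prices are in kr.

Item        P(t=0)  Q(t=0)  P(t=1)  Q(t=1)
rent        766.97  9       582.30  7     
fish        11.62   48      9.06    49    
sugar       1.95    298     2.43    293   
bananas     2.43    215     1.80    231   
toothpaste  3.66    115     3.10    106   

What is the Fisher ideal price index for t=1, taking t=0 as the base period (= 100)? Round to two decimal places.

79.81

Laspeyres component (base-period weights):
ΣP(t=1)Q(t=0) = 582.30×9 + 9.06×48 + 2.43×298 + 1.80×215 + 3.10×115 = 5240.7 + 434.88 + 724.14 + 387 + 356.5 = 7143.22
ΣP(t=0)Q(t=0) = 766.97×9 + 11.62×48 + 1.95×298 + 2.43×215 + 3.66×115 = 6902.73 + 557.76 + 581.1 + 522.45 + 420.9 = 8984.94
L = 7143.22 / 8984.94 × 100 = 79.5021
Paasche component (current-period weights):
ΣP(t=1)Q(t=1) = 582.30×7 + 9.06×49 + 2.43×293 + 1.80×231 + 3.10×106 = 4076.1 + 443.94 + 711.99 + 415.8 + 328.6 = 5976.43
ΣP(t=0)Q(t=1) = 766.97×7 + 11.62×49 + 1.95×293 + 2.43×231 + 3.66×106 = 5368.79 + 569.38 + 571.35 + 561.33 + 387.96 = 7458.81
P = 5976.43 / 7458.81 × 100 = 80.1258
Fisher = √(L × P) = √(79.5021 × 80.1258) = 79.8134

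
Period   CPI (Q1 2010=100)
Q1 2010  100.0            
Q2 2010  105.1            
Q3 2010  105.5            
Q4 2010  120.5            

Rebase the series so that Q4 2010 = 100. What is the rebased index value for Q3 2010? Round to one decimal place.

87.6

Rebased(Q3 2010) = 105.5 / 120.5 × 100 = 87.5519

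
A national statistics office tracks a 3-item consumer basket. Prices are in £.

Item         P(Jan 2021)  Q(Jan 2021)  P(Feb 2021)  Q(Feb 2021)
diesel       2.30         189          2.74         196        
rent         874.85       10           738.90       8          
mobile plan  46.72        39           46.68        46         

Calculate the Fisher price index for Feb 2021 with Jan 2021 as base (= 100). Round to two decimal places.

Laspeyres component (base-period weights):
ΣP(Feb 2021)Q(Jan 2021) = 2.74×189 + 738.90×10 + 46.68×39 = 517.86 + 7389 + 1820.52 = 9727.38
ΣP(Jan 2021)Q(Jan 2021) = 2.30×189 + 874.85×10 + 46.72×39 = 434.7 + 8748.5 + 1822.08 = 11005.28
L = 9727.38 / 11005.28 × 100 = 88.3883
Paasche component (current-period weights):
ΣP(Feb 2021)Q(Feb 2021) = 2.74×196 + 738.90×8 + 46.68×46 = 537.04 + 5911.2 + 2147.28 = 8595.52
ΣP(Jan 2021)Q(Feb 2021) = 2.30×196 + 874.85×8 + 46.72×46 = 450.8 + 6998.8 + 2149.12 = 9598.72
P = 8595.52 / 9598.72 × 100 = 89.5486
Fisher = √(L × P) = √(88.3883 × 89.5486) = 88.9666

88.97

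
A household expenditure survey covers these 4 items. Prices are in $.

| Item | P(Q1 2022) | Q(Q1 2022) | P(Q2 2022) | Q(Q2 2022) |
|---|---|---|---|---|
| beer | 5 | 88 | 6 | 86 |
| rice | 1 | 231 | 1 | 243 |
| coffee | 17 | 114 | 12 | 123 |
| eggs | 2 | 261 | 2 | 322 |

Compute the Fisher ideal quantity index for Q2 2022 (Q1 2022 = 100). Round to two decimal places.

Laspeyres component (base-period weights):
ΣP(Q1 2022)Q(Q2 2022) = 5×86 + 1×243 + 17×123 + 2×322 = 430 + 243 + 2091 + 644 = 3408
ΣP(Q1 2022)Q(Q1 2022) = 5×88 + 1×231 + 17×114 + 2×261 = 440 + 231 + 1938 + 522 = 3131
L = 3408 / 3131 × 100 = 108.8470
Paasche component (current-period weights):
ΣP(Q2 2022)Q(Q2 2022) = 6×86 + 1×243 + 12×123 + 2×322 = 516 + 243 + 1476 + 644 = 2879
ΣP(Q2 2022)Q(Q1 2022) = 6×88 + 1×231 + 12×114 + 2×261 = 528 + 231 + 1368 + 522 = 2649
P = 2879 / 2649 × 100 = 108.6825
Fisher = √(L × P) = √(108.8470 × 108.6825) = 108.7647

108.76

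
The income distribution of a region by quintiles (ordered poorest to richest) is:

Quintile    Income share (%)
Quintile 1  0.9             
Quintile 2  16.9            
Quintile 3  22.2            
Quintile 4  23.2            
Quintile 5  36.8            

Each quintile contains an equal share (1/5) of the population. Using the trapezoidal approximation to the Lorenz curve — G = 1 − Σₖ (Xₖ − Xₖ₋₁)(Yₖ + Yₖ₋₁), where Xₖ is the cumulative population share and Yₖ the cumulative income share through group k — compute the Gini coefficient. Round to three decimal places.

0.312

Cumulative income shares Yₖ: 0.0090, 0.1780, 0.4000, 0.6320, 1.0000
Σ (Xₖ−Xₖ₋₁)(Yₖ+Yₖ₋₁) = (1/5)(0.0090+0.0000) + (1/5)(0.1780+0.0090) + (1/5)(0.4000+0.1780) + (1/5)(0.6320+0.4000) + (1/5)(1.0000+0.6320)
  = 0.0018 + 0.0374 + 0.1156 + 0.2064 + 0.3264 = 0.6876
G = 1 − 0.6876 = 0.3124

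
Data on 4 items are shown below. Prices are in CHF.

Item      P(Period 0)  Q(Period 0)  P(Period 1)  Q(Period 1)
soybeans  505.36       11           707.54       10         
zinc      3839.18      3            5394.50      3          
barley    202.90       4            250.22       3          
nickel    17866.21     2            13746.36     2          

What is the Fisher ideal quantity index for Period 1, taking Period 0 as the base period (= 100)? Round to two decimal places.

Laspeyres component (base-period weights):
ΣP(Period 0)Q(Period 1) = 505.36×10 + 3839.18×3 + 202.90×3 + 17866.21×2 = 5053.6 + 11517.54 + 608.7 + 35732.42 = 52912.26
ΣP(Period 0)Q(Period 0) = 505.36×11 + 3839.18×3 + 202.90×4 + 17866.21×2 = 5558.96 + 11517.54 + 811.6 + 35732.42 = 53620.52
L = 52912.26 / 53620.52 × 100 = 98.6791
Paasche component (current-period weights):
ΣP(Period 1)Q(Period 1) = 707.54×10 + 5394.50×3 + 250.22×3 + 13746.36×2 = 7075.4 + 16183.5 + 750.66 + 27492.72 = 51502.28
ΣP(Period 1)Q(Period 0) = 707.54×11 + 5394.50×3 + 250.22×4 + 13746.36×2 = 7782.94 + 16183.5 + 1000.88 + 27492.72 = 52460.04
P = 51502.28 / 52460.04 × 100 = 98.1743
Fisher = √(L × P) = √(98.6791 × 98.1743) = 98.4264

98.43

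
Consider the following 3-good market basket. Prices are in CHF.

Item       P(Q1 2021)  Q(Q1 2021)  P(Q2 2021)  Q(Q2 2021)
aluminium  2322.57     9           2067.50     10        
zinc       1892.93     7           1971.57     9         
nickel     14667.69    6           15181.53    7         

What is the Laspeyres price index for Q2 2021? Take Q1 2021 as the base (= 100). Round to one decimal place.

101.1

Laspeyres price index uses base-period quantities as weights.
ΣP(Q2 2021)·Q(Q1 2021) = 2067.50×9 + 1971.57×7 + 15181.53×6 = 18607.5 + 13800.99 + 91089.18 = 123497.67
ΣP(Q1 2021)·Q(Q1 2021) = 2322.57×9 + 1892.93×7 + 14667.69×6 = 20903.13 + 13250.51 + 88006.14 = 122159.78
Index = 123497.67 / 122159.78 × 100 = 101.0952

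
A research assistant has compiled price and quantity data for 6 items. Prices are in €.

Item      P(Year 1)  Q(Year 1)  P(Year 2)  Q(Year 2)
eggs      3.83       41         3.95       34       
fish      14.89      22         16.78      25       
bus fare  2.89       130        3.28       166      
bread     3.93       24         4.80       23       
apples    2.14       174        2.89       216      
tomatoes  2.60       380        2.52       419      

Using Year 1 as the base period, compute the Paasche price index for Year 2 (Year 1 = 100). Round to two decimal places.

Paasche price index uses current-period quantities as weights.
ΣP(Year 2)·Q(Year 2) = 3.95×34 + 16.78×25 + 3.28×166 + 4.80×23 + 2.89×216 + 2.52×419 = 134.3 + 419.5 + 544.48 + 110.4 + 624.24 + 1055.88 = 2888.8
ΣP(Year 1)·Q(Year 2) = 3.83×34 + 14.89×25 + 2.89×166 + 3.93×23 + 2.14×216 + 2.60×419 = 130.22 + 372.25 + 479.74 + 90.39 + 462.24 + 1089.4 = 2624.24
Index = 2888.8 / 2624.24 × 100 = 110.0814

110.08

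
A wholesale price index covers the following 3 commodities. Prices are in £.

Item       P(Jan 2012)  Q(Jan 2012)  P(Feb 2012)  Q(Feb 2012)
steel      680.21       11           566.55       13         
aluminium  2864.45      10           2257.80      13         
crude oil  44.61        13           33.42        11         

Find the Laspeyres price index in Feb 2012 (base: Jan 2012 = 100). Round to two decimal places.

79.67

Laspeyres price index uses base-period quantities as weights.
ΣP(Feb 2012)·Q(Jan 2012) = 566.55×11 + 2257.80×10 + 33.42×13 = 6232.05 + 22578 + 434.46 = 29244.51
ΣP(Jan 2012)·Q(Jan 2012) = 680.21×11 + 2864.45×10 + 44.61×13 = 7482.31 + 28644.5 + 579.93 = 36706.74
Index = 29244.51 / 36706.74 × 100 = 79.6707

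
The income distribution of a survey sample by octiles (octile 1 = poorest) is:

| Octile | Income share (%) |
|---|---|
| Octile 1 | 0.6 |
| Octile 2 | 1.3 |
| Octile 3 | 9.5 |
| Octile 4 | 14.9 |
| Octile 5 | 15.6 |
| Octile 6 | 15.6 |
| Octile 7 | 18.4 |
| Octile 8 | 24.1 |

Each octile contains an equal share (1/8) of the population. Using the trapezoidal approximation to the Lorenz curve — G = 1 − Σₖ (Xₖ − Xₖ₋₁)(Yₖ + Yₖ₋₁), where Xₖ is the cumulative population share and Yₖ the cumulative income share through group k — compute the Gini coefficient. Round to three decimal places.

Cumulative income shares Yₖ: 0.0060, 0.0190, 0.1140, 0.2630, 0.4190, 0.5750, 0.7590, 1.0000
Σ (Xₖ−Xₖ₋₁)(Yₖ+Yₖ₋₁) = (1/8)(0.0060+0.0000) + (1/8)(0.0190+0.0060) + (1/8)(0.1140+0.0190) + (1/8)(0.2630+0.1140) + (1/8)(0.4190+0.2630) + (1/8)(0.5750+0.4190) + (1/8)(0.7590+0.5750) + (1/8)(1.0000+0.7590)
  = 0.0008 + 0.0031 + 0.0166 + 0.0471 + 0.0853 + 0.1243 + 0.1668 + 0.2199 = 0.6638
G = 1 − 0.6638 = 0.3362

0.336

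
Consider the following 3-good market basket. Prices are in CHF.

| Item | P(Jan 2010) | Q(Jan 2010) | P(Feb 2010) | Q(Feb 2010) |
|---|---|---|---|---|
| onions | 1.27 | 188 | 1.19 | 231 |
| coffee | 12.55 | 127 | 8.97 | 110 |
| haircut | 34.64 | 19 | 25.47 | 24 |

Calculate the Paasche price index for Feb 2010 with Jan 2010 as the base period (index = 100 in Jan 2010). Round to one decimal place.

74.8

Paasche price index uses current-period quantities as weights.
ΣP(Feb 2010)·Q(Feb 2010) = 1.19×231 + 8.97×110 + 25.47×24 = 274.89 + 986.7 + 611.28 = 1872.87
ΣP(Jan 2010)·Q(Feb 2010) = 1.27×231 + 12.55×110 + 34.64×24 = 293.37 + 1380.5 + 831.36 = 2505.23
Index = 1872.87 / 2505.23 × 100 = 74.7584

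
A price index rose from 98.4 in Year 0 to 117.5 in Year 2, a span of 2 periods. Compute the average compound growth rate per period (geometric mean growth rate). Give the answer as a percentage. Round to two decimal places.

Growth factor = (117.5/98.4)^(1/2) = (1.194106)^(1/2) = 1.092751
Growth rate = 1.092751 − 1 = 0.092751 = 9.2751%

9.28%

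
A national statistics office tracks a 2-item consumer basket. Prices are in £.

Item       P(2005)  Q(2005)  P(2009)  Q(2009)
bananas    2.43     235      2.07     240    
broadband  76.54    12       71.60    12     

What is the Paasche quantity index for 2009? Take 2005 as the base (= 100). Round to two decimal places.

Paasche quantity index uses current-period prices as weights.
ΣP(2009)·Q(2009) = 2.07×240 + 71.60×12 = 496.8 + 859.2 = 1356
ΣP(2009)·Q(2005) = 2.07×235 + 71.60×12 = 486.45 + 859.2 = 1345.65
Index = 1356 / 1345.65 × 100 = 100.7691

100.77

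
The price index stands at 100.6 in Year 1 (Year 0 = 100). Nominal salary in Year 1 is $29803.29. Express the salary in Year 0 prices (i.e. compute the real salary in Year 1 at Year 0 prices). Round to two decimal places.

Real = Nominal ÷ (Index/100) = 29803.29 ÷ (100.6/100)
     = 29803.29 ÷ 1.006 = 29625.5368

29625.54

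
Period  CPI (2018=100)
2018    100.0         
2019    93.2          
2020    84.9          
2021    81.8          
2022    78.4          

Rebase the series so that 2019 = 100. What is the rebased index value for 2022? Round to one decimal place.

84.1

Rebased(2022) = 78.4 / 93.2 × 100 = 84.1202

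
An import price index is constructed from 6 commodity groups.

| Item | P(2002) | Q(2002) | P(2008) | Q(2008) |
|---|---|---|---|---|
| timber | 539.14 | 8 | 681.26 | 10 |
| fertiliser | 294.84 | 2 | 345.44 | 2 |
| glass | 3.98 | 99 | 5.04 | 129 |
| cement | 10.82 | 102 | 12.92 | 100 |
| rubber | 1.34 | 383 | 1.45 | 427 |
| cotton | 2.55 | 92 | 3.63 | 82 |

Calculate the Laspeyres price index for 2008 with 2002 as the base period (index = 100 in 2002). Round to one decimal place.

123.8

Laspeyres price index uses base-period quantities as weights.
ΣP(2008)·Q(2002) = 681.26×8 + 345.44×2 + 5.04×99 + 12.92×102 + 1.45×383 + 3.63×92 = 5450.08 + 690.88 + 498.96 + 1317.84 + 555.35 + 333.96 = 8847.07
ΣP(2002)·Q(2002) = 539.14×8 + 294.84×2 + 3.98×99 + 10.82×102 + 1.34×383 + 2.55×92 = 4313.12 + 589.68 + 394.02 + 1103.64 + 513.22 + 234.6 = 7148.28
Index = 8847.07 / 7148.28 × 100 = 123.7650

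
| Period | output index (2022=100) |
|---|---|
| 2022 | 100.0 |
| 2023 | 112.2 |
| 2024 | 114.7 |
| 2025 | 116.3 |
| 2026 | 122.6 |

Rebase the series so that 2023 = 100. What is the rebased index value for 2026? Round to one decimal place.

Rebased(2026) = 122.6 / 112.2 × 100 = 109.2692

109.3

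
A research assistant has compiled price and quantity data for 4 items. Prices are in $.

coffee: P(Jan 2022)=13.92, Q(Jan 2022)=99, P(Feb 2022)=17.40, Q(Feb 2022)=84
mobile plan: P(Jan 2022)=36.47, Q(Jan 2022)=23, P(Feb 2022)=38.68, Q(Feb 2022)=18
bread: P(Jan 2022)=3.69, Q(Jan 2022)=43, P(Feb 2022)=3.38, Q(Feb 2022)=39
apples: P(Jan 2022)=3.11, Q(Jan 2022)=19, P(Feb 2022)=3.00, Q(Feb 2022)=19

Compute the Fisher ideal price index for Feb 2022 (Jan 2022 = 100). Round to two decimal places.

Laspeyres component (base-period weights):
ΣP(Feb 2022)Q(Jan 2022) = 17.40×99 + 38.68×23 + 3.38×43 + 3.00×19 = 1722.6 + 889.64 + 145.34 + 57 = 2814.58
ΣP(Jan 2022)Q(Jan 2022) = 13.92×99 + 36.47×23 + 3.69×43 + 3.11×19 = 1378.08 + 838.81 + 158.67 + 59.09 = 2434.65
L = 2814.58 / 2434.65 × 100 = 115.6051
Paasche component (current-period weights):
ΣP(Feb 2022)Q(Feb 2022) = 17.40×84 + 38.68×18 + 3.38×39 + 3.00×19 = 1461.6 + 696.24 + 131.82 + 57 = 2346.66
ΣP(Jan 2022)Q(Feb 2022) = 13.92×84 + 36.47×18 + 3.69×39 + 3.11×19 = 1169.28 + 656.46 + 143.91 + 59.09 = 2028.74
P = 2346.66 / 2028.74 × 100 = 115.6708
Fisher = √(L × P) = √(115.6051 × 115.6708) = 115.6380

115.64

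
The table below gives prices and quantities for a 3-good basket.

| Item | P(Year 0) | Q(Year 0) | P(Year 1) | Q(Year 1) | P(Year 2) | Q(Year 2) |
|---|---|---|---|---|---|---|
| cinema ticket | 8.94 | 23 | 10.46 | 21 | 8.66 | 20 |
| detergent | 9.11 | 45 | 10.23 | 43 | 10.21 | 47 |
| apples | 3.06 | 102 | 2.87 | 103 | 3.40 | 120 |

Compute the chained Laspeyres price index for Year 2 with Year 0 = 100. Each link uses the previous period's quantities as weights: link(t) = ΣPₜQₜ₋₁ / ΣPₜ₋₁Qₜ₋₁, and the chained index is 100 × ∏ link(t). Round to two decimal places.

Link Year 0→Year 1:
ΣP(Year 1)Q(Year 0) = 10.46×23 + 10.23×45 + 2.87×102 = 240.58 + 460.35 + 292.74 = 993.67
ΣP(Year 0)Q(Year 0) = 8.94×23 + 9.11×45 + 3.06×102 = 205.62 + 409.95 + 312.12 = 927.69
link = 993.67/927.69 = 1.071123
Link Year 1→Year 2:
ΣP(Year 2)Q(Year 1) = 8.66×21 + 10.21×43 + 3.40×103 = 181.86 + 439.03 + 350.2 = 971.09
ΣP(Year 1)Q(Year 1) = 10.46×21 + 10.23×43 + 2.87×103 = 219.66 + 439.89 + 295.61 = 955.16
link = 971.09/955.16 = 1.016678
Chained index = 100 × 1.071123 × 1.016678 = 108.8987

108.90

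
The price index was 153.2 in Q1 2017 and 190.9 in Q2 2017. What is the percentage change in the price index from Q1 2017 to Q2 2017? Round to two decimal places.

24.61%

Change = (190.9 − 153.2) / 153.2 × 100
       = 37.7 / 153.2 × 100 = 24.6084%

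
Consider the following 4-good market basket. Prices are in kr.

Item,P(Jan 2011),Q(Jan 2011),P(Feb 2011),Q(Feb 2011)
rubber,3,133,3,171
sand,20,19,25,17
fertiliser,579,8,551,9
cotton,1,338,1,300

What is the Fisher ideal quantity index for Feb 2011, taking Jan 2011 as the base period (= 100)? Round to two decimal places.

110.48

Laspeyres component (base-period weights):
ΣP(Jan 2011)Q(Feb 2011) = 3×171 + 20×17 + 579×9 + 1×300 = 513 + 340 + 5211 + 300 = 6364
ΣP(Jan 2011)Q(Jan 2011) = 3×133 + 20×19 + 579×8 + 1×338 = 399 + 380 + 4632 + 338 = 5749
L = 6364 / 5749 × 100 = 110.6975
Paasche component (current-period weights):
ΣP(Feb 2011)Q(Feb 2011) = 3×171 + 25×17 + 551×9 + 1×300 = 513 + 425 + 4959 + 300 = 6197
ΣP(Feb 2011)Q(Jan 2011) = 3×133 + 25×19 + 551×8 + 1×338 = 399 + 475 + 4408 + 338 = 5620
P = 6197 / 5620 × 100 = 110.2669
Fisher = √(L × P) = √(110.6975 × 110.2669) = 110.4820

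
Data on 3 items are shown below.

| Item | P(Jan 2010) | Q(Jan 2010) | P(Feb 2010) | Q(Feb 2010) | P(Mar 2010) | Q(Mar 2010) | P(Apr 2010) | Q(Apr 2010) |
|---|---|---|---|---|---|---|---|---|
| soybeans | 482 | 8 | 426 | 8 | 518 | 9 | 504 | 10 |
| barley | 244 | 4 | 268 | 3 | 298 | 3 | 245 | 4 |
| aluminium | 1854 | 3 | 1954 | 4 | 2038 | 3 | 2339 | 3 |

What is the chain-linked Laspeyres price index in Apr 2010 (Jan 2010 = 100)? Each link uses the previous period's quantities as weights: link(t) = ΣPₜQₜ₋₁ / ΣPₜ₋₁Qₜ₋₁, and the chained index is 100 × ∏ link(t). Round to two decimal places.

Link Jan 2010→Feb 2010:
ΣP(Feb 2010)Q(Jan 2010) = 426×8 + 268×4 + 1954×3 = 3408 + 1072 + 5862 = 10342
ΣP(Jan 2010)Q(Jan 2010) = 482×8 + 244×4 + 1854×3 = 3856 + 976 + 5562 = 10394
link = 10342/10394 = 0.994997
Link Feb 2010→Mar 2010:
ΣP(Mar 2010)Q(Feb 2010) = 518×8 + 298×3 + 2038×4 = 4144 + 894 + 8152 = 13190
ΣP(Feb 2010)Q(Feb 2010) = 426×8 + 268×3 + 1954×4 = 3408 + 804 + 7816 = 12028
link = 13190/12028 = 1.096608
Link Mar 2010→Apr 2010:
ΣP(Apr 2010)Q(Mar 2010) = 504×9 + 245×3 + 2339×3 = 4536 + 735 + 7017 = 12288
ΣP(Mar 2010)Q(Mar 2010) = 518×9 + 298×3 + 2038×3 = 4662 + 894 + 6114 = 11670
link = 12288/11670 = 1.052956
Chained index = 100 × 0.994997 × 1.096608 × 1.052956 = 114.8903

114.89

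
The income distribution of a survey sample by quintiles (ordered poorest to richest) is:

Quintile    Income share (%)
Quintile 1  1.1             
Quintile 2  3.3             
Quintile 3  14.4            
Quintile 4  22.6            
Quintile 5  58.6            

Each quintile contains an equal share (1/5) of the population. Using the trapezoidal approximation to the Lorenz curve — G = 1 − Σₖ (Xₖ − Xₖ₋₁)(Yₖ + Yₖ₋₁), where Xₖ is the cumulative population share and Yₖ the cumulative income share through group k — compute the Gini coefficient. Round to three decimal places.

Cumulative income shares Yₖ: 0.0110, 0.0440, 0.1880, 0.4140, 1.0000
Σ (Xₖ−Xₖ₋₁)(Yₖ+Yₖ₋₁) = (1/5)(0.0110+0.0000) + (1/5)(0.0440+0.0110) + (1/5)(0.1880+0.0440) + (1/5)(0.4140+0.1880) + (1/5)(1.0000+0.4140)
  = 0.0022 + 0.0110 + 0.0464 + 0.1204 + 0.2828 = 0.4628
G = 1 − 0.4628 = 0.5372

0.537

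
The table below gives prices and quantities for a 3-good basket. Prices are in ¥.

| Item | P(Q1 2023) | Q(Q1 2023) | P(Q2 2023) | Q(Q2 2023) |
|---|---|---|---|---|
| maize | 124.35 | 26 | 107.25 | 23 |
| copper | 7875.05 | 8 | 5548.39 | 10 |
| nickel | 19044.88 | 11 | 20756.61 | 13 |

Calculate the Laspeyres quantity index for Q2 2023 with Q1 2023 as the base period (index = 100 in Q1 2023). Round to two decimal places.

Laspeyres quantity index uses base-period prices as weights.
ΣP(Q1 2023)·Q(Q2 2023) = 124.35×23 + 7875.05×10 + 19044.88×13 = 2860.05 + 78750.5 + 247583.44 = 329193.99
ΣP(Q1 2023)·Q(Q1 2023) = 124.35×26 + 7875.05×8 + 19044.88×11 = 3233.1 + 63000.4 + 209493.68 = 275727.18
Index = 329193.99 / 275727.18 × 100 = 119.3912

119.39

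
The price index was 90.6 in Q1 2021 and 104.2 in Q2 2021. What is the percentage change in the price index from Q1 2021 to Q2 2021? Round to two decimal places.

15.01%

Change = (104.2 − 90.6) / 90.6 × 100
       = 13.6 / 90.6 × 100 = 15.0110%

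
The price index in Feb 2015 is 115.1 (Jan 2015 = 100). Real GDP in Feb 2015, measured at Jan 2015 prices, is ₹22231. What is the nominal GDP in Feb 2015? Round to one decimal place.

25587.9

Nominal = Real × (Index/100) = 22231 × (115.1/100)
        = 22231 × 1.151 = 25587.8810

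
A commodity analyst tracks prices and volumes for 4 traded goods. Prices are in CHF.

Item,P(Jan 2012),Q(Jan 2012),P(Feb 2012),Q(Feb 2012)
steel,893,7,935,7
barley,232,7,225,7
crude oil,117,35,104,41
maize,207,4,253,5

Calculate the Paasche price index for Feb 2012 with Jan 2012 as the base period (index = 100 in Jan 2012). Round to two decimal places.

99.58

Paasche price index uses current-period quantities as weights.
ΣP(Feb 2012)·Q(Feb 2012) = 935×7 + 225×7 + 104×41 + 253×5 = 6545 + 1575 + 4264 + 1265 = 13649
ΣP(Jan 2012)·Q(Feb 2012) = 893×7 + 232×7 + 117×41 + 207×5 = 6251 + 1624 + 4797 + 1035 = 13707
Index = 13649 / 13707 × 100 = 99.5769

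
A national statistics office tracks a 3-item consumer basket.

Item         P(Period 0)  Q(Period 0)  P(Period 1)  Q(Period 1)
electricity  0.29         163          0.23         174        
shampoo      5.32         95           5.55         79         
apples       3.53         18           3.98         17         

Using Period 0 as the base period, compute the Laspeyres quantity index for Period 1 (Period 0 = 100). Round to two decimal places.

86.13

Laspeyres quantity index uses base-period prices as weights.
ΣP(Period 0)·Q(Period 1) = 0.29×174 + 5.32×79 + 3.53×17 = 50.46 + 420.28 + 60.01 = 530.75
ΣP(Period 0)·Q(Period 0) = 0.29×163 + 5.32×95 + 3.53×18 = 47.27 + 505.4 + 63.54 = 616.21
Index = 530.75 / 616.21 × 100 = 86.1314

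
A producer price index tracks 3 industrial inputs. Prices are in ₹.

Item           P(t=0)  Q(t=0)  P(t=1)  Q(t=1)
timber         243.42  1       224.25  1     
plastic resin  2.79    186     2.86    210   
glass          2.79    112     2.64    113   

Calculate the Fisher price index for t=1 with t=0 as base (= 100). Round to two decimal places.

Laspeyres component (base-period weights):
ΣP(t=1)Q(t=0) = 224.25×1 + 2.86×186 + 2.64×112 = 224.25 + 531.96 + 295.68 = 1051.89
ΣP(t=0)Q(t=0) = 243.42×1 + 2.79×186 + 2.79×112 = 243.42 + 518.94 + 312.48 = 1074.84
L = 1051.89 / 1074.84 × 100 = 97.8648
Paasche component (current-period weights):
ΣP(t=1)Q(t=1) = 224.25×1 + 2.86×210 + 2.64×113 = 224.25 + 600.6 + 298.32 = 1123.17
ΣP(t=0)Q(t=1) = 243.42×1 + 2.79×210 + 2.79×113 = 243.42 + 585.9 + 315.27 = 1144.59
P = 1123.17 / 1144.59 × 100 = 98.1286
Fisher = √(L × P) = √(97.8648 × 98.1286) = 97.9966

98.00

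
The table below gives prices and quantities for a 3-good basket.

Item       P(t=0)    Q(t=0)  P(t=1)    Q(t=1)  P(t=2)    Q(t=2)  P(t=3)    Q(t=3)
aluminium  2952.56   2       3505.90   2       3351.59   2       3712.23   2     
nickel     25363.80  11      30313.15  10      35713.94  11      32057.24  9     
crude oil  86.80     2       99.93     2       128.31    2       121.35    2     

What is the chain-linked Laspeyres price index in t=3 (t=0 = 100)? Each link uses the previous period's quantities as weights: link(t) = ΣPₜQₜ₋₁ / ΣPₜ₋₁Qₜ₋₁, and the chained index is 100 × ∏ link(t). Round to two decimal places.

Link t=0→t=1:
ΣP(t=1)Q(t=0) = 3505.90×2 + 30313.15×11 + 99.93×2 = 7011.8 + 333444.65 + 199.86 = 340656.31
ΣP(t=0)Q(t=0) = 2952.56×2 + 25363.80×11 + 86.80×2 = 5905.12 + 279001.8 + 173.6 = 285080.52
link = 340656.31/285080.52 = 1.194948
Link t=1→t=2:
ΣP(t=2)Q(t=1) = 3351.59×2 + 35713.94×10 + 128.31×2 = 6703.18 + 357139.4 + 256.62 = 364099.2
ΣP(t=1)Q(t=1) = 3505.90×2 + 30313.15×10 + 99.93×2 = 7011.8 + 303131.5 + 199.86 = 310343.16
link = 364099.2/310343.16 = 1.173215
Link t=2→t=3:
ΣP(t=3)Q(t=2) = 3712.23×2 + 32057.24×11 + 121.35×2 = 7424.46 + 352629.64 + 242.7 = 360296.8
ΣP(t=2)Q(t=2) = 3351.59×2 + 35713.94×11 + 128.31×2 = 6703.18 + 392853.34 + 256.62 = 399813.14
link = 360296.8/399813.14 = 0.901163
Chained index = 100 × 1.194948 × 1.173215 × 0.901163 = 126.3368

126.34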